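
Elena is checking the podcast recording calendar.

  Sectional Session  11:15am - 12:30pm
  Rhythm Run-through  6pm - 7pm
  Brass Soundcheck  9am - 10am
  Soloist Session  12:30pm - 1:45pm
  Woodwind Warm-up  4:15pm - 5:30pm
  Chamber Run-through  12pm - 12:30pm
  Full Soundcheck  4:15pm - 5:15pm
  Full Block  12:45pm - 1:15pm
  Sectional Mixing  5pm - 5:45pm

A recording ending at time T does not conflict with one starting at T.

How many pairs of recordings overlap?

5

Two intervals overlap when each starts before the other ends.
Sorted by start: Brass Soundcheck, Sectional Session, Chamber Run-through, Soloist Session, Full Block, Full Soundcheck, Woodwind Warm-up, Sectional Mixing, Rhythm Run-through.
Sectional Session starts after Brass Soundcheck ends — done with Brass Soundcheck.
Chamber Run-through starts before Sectional Session ends → Sectional Session and Chamber Run-through overlap.
Soloist Session starts exactly when Sectional Session ends (back-to-back, no overlap) — done with Sectional Session.
Soloist Session starts exactly when Chamber Run-through ends (back-to-back, no overlap) — done with Chamber Run-through.
Full Block starts before Soloist Session ends → Soloist Session and Full Block overlap.
Full Soundcheck starts after Soloist Session ends — done with Soloist Session.
Full Soundcheck starts after Full Block ends — done with Full Block.
Woodwind Warm-up starts before Full Soundcheck ends → Full Soundcheck and Woodwind Warm-up overlap.
Sectional Mixing starts before Full Soundcheck ends → Full Soundcheck and Sectional Mixing overlap.
Rhythm Run-through starts after Full Soundcheck ends.
Sectional Mixing starts before Woodwind Warm-up ends → Woodwind Warm-up and Sectional Mixing overlap.
Rhythm Run-through starts after Woodwind Warm-up ends.
Rhythm Run-through starts after Sectional Mixing ends.
Overlapping pairs: Chamber Run-through & Sectional Session, Full Block & Soloist Session, Full Soundcheck & Sectional Mixing, Full Soundcheck & Woodwind Warm-up, Sectional Mixing & Woodwind Warm-up — 5 in total.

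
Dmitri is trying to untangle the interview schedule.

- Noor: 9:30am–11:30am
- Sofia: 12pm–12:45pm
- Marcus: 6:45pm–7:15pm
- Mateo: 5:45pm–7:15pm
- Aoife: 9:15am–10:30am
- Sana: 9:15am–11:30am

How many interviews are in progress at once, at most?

3

Sweep the timeline, counting +1 at each start and −1 at each end (ends before starts at a tie):
9:15am start Aoife → 1
9:15am start Sana → 2
9:30am start Noor → 3
10:30am end Aoife → 2
11:30am end Noor → 1
11:30am end Sana → 0
12pm start Sofia → 1
12:45pm end Sofia → 0
5:45pm start Mateo → 1
6:45pm start Marcus → 2
7:15pm end Marcus → 1
7:15pm end Mateo → 0
Peak is 3, at 9:30am (Aoife, Noor, Sana).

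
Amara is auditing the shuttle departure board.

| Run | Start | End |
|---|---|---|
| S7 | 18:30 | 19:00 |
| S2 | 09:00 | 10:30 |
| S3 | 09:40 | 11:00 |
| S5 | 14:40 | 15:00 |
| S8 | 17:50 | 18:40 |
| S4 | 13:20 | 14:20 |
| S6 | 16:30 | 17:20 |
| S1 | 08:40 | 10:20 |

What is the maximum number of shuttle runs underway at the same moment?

3

Sort all start/end points and keep a running count:
08:40 start S1 → 1
09:00 start S2 → 2
09:40 start S3 → 3
10:20 end S1 → 2
10:30 end S2 → 1
11:00 end S3 → 0
13:20 start S4 → 1
14:20 end S4 → 0
14:40 start S5 → 1
15:00 end S5 → 0
16:30 start S6 → 1
17:20 end S6 → 0
17:50 start S8 → 1
18:30 start S7 → 2
18:40 end S8 → 1
19:00 end S7 → 0
Peak is 3, at 09:40 (S1, S2, S3).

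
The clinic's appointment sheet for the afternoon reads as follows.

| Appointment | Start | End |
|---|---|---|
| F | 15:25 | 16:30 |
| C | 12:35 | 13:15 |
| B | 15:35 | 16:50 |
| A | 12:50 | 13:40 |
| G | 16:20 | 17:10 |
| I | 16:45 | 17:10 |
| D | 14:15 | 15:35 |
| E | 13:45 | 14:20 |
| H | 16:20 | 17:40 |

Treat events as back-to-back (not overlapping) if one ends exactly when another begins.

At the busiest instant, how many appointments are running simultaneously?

Sort all start/end points and keep a running count:
12:35 start C → 1
12:50 start A → 2
13:15 end C → 1
13:40 end A → 0
13:45 start E → 1
14:15 start D → 2
14:20 end E → 1
15:25 start F → 2
15:35 end D → 1
15:35 start B → 2
16:20 start G → 3
16:20 start H → 4
16:30 end F → 3
16:45 start I → 4
16:50 end B → 3
17:10 end G → 2
17:10 end I → 1
17:40 end H → 0
Peak is 4, at 16:20 (B, F, G, H).

4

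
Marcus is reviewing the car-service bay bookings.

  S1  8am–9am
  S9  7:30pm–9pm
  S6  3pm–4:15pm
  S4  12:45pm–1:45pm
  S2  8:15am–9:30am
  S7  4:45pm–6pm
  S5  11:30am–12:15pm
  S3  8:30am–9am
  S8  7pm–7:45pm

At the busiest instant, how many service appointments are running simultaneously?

3

Sweep the timeline, counting +1 at each start and −1 at each end (ends before starts at a tie):
8am start S1 → 1
8:15am start S2 → 2
8:30am start S3 → 3
9am end S1 → 2
9am end S3 → 1
9:30am end S2 → 0
11:30am start S5 → 1
12:15pm end S5 → 0
12:45pm start S4 → 1
1:45pm end S4 → 0
3pm start S6 → 1
4:15pm end S6 → 0
4:45pm start S7 → 1
6pm end S7 → 0
7pm start S8 → 1
7:30pm start S9 → 2
7:45pm end S8 → 1
9pm end S9 → 0
Peak is 3, at 8:30am (S1, S2, S3).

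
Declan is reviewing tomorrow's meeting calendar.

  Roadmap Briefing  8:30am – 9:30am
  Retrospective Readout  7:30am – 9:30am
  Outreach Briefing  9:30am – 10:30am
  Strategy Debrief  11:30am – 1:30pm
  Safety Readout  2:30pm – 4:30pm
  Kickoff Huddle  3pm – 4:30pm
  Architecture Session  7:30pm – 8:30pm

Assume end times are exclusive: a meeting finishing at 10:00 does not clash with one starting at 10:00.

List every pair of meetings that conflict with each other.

Check each pair: they overlap iff neither finishes before the other starts.
Sorted by start: Retrospective Readout, Roadmap Briefing, Outreach Briefing, Strategy Debrief, Safety Readout, Kickoff Huddle, Architecture Session.
Roadmap Briefing starts before Retrospective Readout ends → Retrospective Readout and Roadmap Briefing overlap.
Outreach Briefing starts exactly when Retrospective Readout ends (back-to-back, no overlap); Retrospective Readout is clear from here.
Outreach Briefing starts exactly when Roadmap Briefing ends (back-to-back, no overlap); Roadmap Briefing is clear from here.
Strategy Debrief starts after Outreach Briefing ends; Outreach Briefing is clear from here.
Safety Readout starts after Strategy Debrief ends; Strategy Debrief is clear from here.
Kickoff Huddle starts before Safety Readout ends → Safety Readout and Kickoff Huddle overlap.
Architecture Session starts after Safety Readout ends.
Architecture Session starts after Kickoff Huddle ends.

Kickoff Huddle & Safety Readout, Retrospective Readout & Roadmap Briefing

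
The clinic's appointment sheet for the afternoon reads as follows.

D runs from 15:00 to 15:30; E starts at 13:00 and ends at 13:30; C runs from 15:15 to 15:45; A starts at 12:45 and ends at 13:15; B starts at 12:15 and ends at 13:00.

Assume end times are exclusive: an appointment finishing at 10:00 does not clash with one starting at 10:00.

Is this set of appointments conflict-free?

Sorted by start: B, A, E, D, C.
A starts before B ends → B and A overlap.
That's a conflict, so the schedule is not conflict-free.

No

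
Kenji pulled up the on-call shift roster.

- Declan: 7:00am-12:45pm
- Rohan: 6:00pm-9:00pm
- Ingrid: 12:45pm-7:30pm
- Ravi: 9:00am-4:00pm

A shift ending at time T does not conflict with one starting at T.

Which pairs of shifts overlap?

Declan & Ravi, Ingrid & Ravi, Ingrid & Rohan

Two intervals overlap when each starts before the other ends.
Sorted by start: Declan, Ravi, Ingrid, Rohan.
Ravi starts before Declan ends → Declan and Ravi overlap.
Ingrid starts exactly when Declan ends (back-to-back, no overlap); Declan is clear from here.
Ingrid starts before Ravi ends → Ravi and Ingrid overlap.
Rohan starts after Ravi ends.
Rohan starts before Ingrid ends → Ingrid and Rohan overlap.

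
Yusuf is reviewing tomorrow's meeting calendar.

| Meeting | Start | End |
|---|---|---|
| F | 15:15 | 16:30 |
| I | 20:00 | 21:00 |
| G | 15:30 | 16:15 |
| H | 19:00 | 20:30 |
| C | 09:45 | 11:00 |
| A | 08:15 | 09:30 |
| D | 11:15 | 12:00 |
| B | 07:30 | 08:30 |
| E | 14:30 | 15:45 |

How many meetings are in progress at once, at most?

Sort all start/end points and keep a running count:
07:30 start B → 1
08:15 start A → 2
08:30 end B → 1
09:30 end A → 0
09:45 start C → 1
11:00 end C → 0
11:15 start D → 1
12:00 end D → 0
14:30 start E → 1
15:15 start F → 2
15:30 start G → 3
15:45 end E → 2
16:15 end G → 1
16:30 end F → 0
19:00 start H → 1
20:00 start I → 2
20:30 end H → 1
21:00 end I → 0
Peak is 3, at 15:30 (E, F, G).

3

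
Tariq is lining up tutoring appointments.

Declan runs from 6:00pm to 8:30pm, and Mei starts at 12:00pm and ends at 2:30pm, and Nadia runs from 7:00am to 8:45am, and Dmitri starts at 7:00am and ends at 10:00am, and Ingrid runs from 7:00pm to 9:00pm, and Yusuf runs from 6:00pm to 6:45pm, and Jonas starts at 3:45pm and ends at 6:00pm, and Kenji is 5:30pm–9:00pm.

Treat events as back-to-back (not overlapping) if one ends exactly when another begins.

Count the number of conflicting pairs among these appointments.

7

Check each pair: they overlap iff neither finishes before the other starts.
Sorted by start: Dmitri, Nadia, Mei, Jonas, Kenji, Declan, Yusuf, Ingrid.
Nadia starts before Dmitri ends → Dmitri and Nadia overlap.
Mei starts after Dmitri ends; Dmitri is clear from here.
Mei starts after Nadia ends; Nadia is clear from here.
Jonas starts after Mei ends; Mei is clear from here.
Kenji starts before Jonas ends → Jonas and Kenji overlap.
Declan starts exactly when Jonas ends (back-to-back, no overlap); Jonas is clear from here.
Declan starts before Kenji ends → Kenji and Declan overlap.
Yusuf starts before Kenji ends → Kenji and Yusuf overlap.
Ingrid starts before Kenji ends → Kenji and Ingrid overlap.
Yusuf starts before Declan ends → Declan and Yusuf overlap.
Ingrid starts before Declan ends → Declan and Ingrid overlap.
Ingrid starts after Yusuf ends.
Overlapping pairs: Declan & Ingrid, Declan & Kenji, Declan & Yusuf, Dmitri & Nadia, Ingrid & Kenji, Jonas & Kenji, Kenji & Yusuf — 7 in total.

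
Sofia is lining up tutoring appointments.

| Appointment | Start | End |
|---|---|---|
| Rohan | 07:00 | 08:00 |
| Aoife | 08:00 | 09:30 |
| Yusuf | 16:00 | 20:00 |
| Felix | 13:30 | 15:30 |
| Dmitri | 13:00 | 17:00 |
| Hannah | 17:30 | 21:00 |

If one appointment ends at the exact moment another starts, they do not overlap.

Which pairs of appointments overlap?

Dmitri & Felix, Dmitri & Yusuf, Hannah & Yusuf

Sorted by start: Rohan, Aoife, Dmitri, Felix, Yusuf, Hannah.
Aoife starts exactly when Rohan ends (back-to-back, no overlap); Rohan is clear from here.
Dmitri starts after Aoife ends; Aoife is clear from here.
Felix starts before Dmitri ends → Dmitri and Felix overlap.
Yusuf starts before Dmitri ends → Dmitri and Yusuf overlap.
Hannah starts after Dmitri ends.
Yusuf starts after Felix ends; Felix is clear from here.
Hannah starts before Yusuf ends → Yusuf and Hannah overlap.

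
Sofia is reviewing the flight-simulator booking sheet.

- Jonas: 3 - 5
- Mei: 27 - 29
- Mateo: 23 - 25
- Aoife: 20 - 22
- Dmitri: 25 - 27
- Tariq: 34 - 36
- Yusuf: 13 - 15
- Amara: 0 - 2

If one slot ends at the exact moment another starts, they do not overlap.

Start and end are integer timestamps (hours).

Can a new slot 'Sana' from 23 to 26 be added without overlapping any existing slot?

No — it overlaps Dmitri, Mateo

Amara: ends 2 at or before Sana starts 23 → clear.
Jonas: ends 5 at or before Sana starts 23 → clear.
Yusuf: ends 15 at or before Sana starts 23 → clear.
Aoife: ends 22 at or before Sana starts 23 → clear.
Mateo: starts 23 before Sana ends 26, and ends 25 after Sana starts 23 → overlap.
Dmitri: starts 25 before Sana ends 26, and ends 27 after Sana starts 23 → overlap.
Mei: starts 27 at or after Sana ends 26 → clear.
Tariq: starts 34 at or after Sana ends 26 → clear.
Sana overlaps Dmitri, Mateo.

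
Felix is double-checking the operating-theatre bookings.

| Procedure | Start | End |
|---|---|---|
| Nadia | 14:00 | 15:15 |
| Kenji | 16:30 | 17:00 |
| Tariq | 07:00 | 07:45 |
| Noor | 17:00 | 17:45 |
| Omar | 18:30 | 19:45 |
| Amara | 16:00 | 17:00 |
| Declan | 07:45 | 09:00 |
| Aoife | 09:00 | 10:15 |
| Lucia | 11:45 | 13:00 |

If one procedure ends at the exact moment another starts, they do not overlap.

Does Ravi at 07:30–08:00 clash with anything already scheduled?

Tariq: starts 07:00 before Ravi ends 08:00, and ends 07:45 after Ravi starts 07:30 → overlap.
Declan: starts 07:45 before Ravi ends 08:00, and ends 09:00 after Ravi starts 07:30 → overlap.
Aoife: starts 09:00 at or after Ravi ends 08:00 → clear.
Lucia: starts 11:45 at or after Ravi ends 08:00 → clear.
Nadia: starts 14:00 at or after Ravi ends 08:00 → clear.
Amara: starts 16:00 at or after Ravi ends 08:00 → clear.
Kenji: starts 16:30 at or after Ravi ends 08:00 → clear.
Noor: starts 17:00 at or after Ravi ends 08:00 → clear.
Omar: starts 18:30 at or after Ravi ends 08:00 → clear.
Ravi overlaps Tariq, Declan.

Yes — it overlaps Declan, Tariq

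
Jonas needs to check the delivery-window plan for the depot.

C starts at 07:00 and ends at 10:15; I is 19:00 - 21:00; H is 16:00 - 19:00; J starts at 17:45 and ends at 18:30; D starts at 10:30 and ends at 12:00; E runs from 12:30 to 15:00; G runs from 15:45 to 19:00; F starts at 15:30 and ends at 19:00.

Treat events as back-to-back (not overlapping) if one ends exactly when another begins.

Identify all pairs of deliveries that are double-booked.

Sorted by start: C, D, E, F, G, H, J, I.
D starts after C ends, so nothing later overlaps C either.
E starts after D ends, so nothing later overlaps D either.
F starts after E ends, so nothing later overlaps E either.
G starts before F ends → F and G overlap.
H starts before F ends → F and H overlap.
J starts before F ends → F and J overlap.
I starts exactly when F ends (back-to-back, no overlap).
H starts before G ends → G and H overlap.
J starts before G ends → G and J overlap.
I starts exactly when G ends (back-to-back, no overlap).
J starts before H ends → H and J overlap.
I starts exactly when H ends (back-to-back, no overlap).
I starts after J ends.

F & G, F & H, F & J, G & H, G & J, H & J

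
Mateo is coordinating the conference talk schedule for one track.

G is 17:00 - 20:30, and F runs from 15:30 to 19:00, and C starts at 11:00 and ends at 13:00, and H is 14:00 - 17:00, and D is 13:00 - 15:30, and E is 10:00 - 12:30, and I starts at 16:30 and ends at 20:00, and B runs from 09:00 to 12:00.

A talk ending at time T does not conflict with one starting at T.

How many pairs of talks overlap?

9

Sorted by start: B, E, C, D, H, F, I, G.
E starts before B ends → B and E overlap.
C starts before B ends → B and C overlap.
D starts after B ends, so nothing later overlaps B either.
C starts before E ends → E and C overlap.
D starts after E ends, so nothing later overlaps E either.
D starts exactly when C ends (back-to-back, no overlap), so nothing later overlaps C either.
H starts before D ends → D and H overlap.
F starts exactly when D ends (back-to-back, no overlap), so nothing later overlaps D either.
F starts before H ends → H and F overlap.
I starts before H ends → H and I overlap.
G starts exactly when H ends (back-to-back, no overlap).
I starts before F ends → F and I overlap.
G starts before F ends → F and G overlap.
G starts before I ends → I and G overlap.
Overlapping pairs: B & C, B & E, C & E, D & H, F & G, F & H, F & I, G & I, H & I — 9 in total.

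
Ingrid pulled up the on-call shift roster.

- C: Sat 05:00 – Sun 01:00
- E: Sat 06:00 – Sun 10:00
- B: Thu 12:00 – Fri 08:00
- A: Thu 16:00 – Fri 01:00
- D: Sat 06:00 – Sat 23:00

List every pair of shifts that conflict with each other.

Sorted by start: B, A, C, D, E.
A starts before B ends → B and A overlap.
C starts after B ends, so B has no further overlaps.
C starts after A ends, so A has no further overlaps.
D starts before C ends → C and D overlap.
E starts before C ends → C and E overlap.
E starts before D ends → D and E overlap.

A & B, C & D, C & E, D & E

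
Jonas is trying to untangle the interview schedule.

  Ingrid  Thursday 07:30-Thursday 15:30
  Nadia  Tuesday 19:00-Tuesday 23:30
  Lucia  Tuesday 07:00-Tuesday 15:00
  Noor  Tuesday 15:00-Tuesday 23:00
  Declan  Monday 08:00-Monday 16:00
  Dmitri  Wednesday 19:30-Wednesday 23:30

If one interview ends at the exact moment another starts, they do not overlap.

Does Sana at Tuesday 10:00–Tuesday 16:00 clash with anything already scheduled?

Yes — it overlaps Lucia, Noor

Declan: ends Monday 16:00 at or before Sana starts Tuesday 10:00 → clear.
Lucia: starts Tuesday 07:00 before Sana ends Tuesday 16:00, and ends Tuesday 15:00 after Sana starts Tuesday 10:00 → overlap.
Noor: starts Tuesday 15:00 before Sana ends Tuesday 16:00, and ends Tuesday 23:00 after Sana starts Tuesday 10:00 → overlap.
Nadia: starts Tuesday 19:00 at or after Sana ends Tuesday 16:00 → clear.
Dmitri: starts Wednesday 19:30 at or after Sana ends Tuesday 16:00 → clear.
Ingrid: starts Thursday 07:30 at or after Sana ends Tuesday 16:00 → clear.
Sana overlaps Lucia, Noor.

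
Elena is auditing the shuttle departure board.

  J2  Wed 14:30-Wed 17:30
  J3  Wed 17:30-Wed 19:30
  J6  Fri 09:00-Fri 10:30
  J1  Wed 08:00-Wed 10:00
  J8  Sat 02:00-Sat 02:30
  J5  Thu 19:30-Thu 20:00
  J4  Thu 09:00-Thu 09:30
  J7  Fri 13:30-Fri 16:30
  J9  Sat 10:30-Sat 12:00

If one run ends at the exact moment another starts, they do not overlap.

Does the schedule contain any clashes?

Two intervals overlap when each starts before the other ends.
Sorted by start: J1, J2, J3, J4, J5, J6, J7, J8, J9.
J2 starts after J1 ends, so J1 has no further overlaps.
J3 starts exactly when J2 ends (back-to-back, no overlap), so J2 has no further overlaps.
J4 starts after J3 ends, so J3 has no further overlaps.
J5 starts after J4 ends, so J4 has no further overlaps.
J6 starts after J5 ends, so J5 has no further overlaps.
J7 starts after J6 ends, so J6 has no further overlaps.
J8 starts after J7 ends, so J7 has no further overlaps.
J9 starts after J8 ends.
Every pair is clear; the schedule has no overlaps.

No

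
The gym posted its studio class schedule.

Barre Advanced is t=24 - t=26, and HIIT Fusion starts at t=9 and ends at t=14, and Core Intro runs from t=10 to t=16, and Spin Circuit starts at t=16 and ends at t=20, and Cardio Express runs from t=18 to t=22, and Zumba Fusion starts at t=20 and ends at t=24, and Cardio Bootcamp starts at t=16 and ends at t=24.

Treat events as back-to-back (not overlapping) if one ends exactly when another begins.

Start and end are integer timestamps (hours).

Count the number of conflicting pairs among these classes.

6

Two intervals overlap when each starts before the other ends.
Sorted by start: HIIT Fusion, Core Intro, Spin Circuit, Cardio Bootcamp, Cardio Express, Zumba Fusion, Barre Advanced.
Core Intro starts before HIIT Fusion ends → HIIT Fusion and Core Intro overlap.
Spin Circuit starts after HIIT Fusion ends; HIIT Fusion is clear from here.
Spin Circuit starts exactly when Core Intro ends (back-to-back, no overlap); Core Intro is clear from here.
Cardio Bootcamp starts before Spin Circuit ends → Spin Circuit and Cardio Bootcamp overlap.
Cardio Express starts before Spin Circuit ends → Spin Circuit and Cardio Express overlap.
Zumba Fusion starts exactly when Spin Circuit ends (back-to-back, no overlap); Spin Circuit is clear from here.
Cardio Express starts before Cardio Bootcamp ends → Cardio Bootcamp and Cardio Express overlap.
Zumba Fusion starts before Cardio Bootcamp ends → Cardio Bootcamp and Zumba Fusion overlap.
Barre Advanced starts exactly when Cardio Bootcamp ends (back-to-back, no overlap).
Zumba Fusion starts before Cardio Express ends → Cardio Express and Zumba Fusion overlap.
Barre Advanced starts after Cardio Express ends.
Barre Advanced starts exactly when Zumba Fusion ends (back-to-back, no overlap).
Overlapping pairs: Cardio Bootcamp & Cardio Express, Cardio Bootcamp & Spin Circuit, Cardio Bootcamp & Zumba Fusion, Cardio Express & Spin Circuit, Cardio Express & Zumba Fusion, Core Intro & HIIT Fusion — 6 in total.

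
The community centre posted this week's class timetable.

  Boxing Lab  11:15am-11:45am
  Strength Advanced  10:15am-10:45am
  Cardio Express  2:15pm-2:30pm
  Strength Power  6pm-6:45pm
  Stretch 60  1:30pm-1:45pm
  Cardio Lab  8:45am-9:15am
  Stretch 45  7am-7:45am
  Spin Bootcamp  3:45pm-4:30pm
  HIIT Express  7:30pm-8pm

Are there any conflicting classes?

No

Check each pair: they overlap iff neither finishes before the other starts.
Sorted by start: Stretch 45, Cardio Lab, Strength Advanced, Boxing Lab, Stretch 60, Cardio Express, Spin Bootcamp, Strength Power, HIIT Express.
Cardio Lab starts after Stretch 45 ends, so Stretch 45 has no further overlaps.
Strength Advanced starts after Cardio Lab ends, so Cardio Lab has no further overlaps.
Boxing Lab starts after Strength Advanced ends, so Strength Advanced has no further overlaps.
Stretch 60 starts after Boxing Lab ends, so Boxing Lab has no further overlaps.
Cardio Express starts after Stretch 60 ends, so Stretch 60 has no further overlaps.
Spin Bootcamp starts after Cardio Express ends, so Cardio Express has no further overlaps.
Strength Power starts after Spin Bootcamp ends, so Spin Bootcamp has no further overlaps.
HIIT Express starts after Strength Power ends.
Every pair is clear; the schedule has no overlaps.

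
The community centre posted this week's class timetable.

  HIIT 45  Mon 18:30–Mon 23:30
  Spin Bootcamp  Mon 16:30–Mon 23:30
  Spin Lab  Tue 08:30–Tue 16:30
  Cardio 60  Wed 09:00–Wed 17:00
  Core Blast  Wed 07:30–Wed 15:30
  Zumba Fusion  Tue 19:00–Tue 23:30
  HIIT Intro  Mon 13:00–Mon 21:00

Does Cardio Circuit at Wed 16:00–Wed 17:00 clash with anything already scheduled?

Yes — it overlaps Cardio 60

HIIT Intro: ends Mon 21:00 at or before Cardio Circuit starts Wed 16:00 → clear.
Spin Bootcamp: ends Mon 23:30 at or before Cardio Circuit starts Wed 16:00 → clear.
HIIT 45: ends Mon 23:30 at or before Cardio Circuit starts Wed 16:00 → clear.
Spin Lab: ends Tue 16:30 at or before Cardio Circuit starts Wed 16:00 → clear.
Zumba Fusion: ends Tue 23:30 at or before Cardio Circuit starts Wed 16:00 → clear.
Core Blast: ends Wed 15:30 at or before Cardio Circuit starts Wed 16:00 → clear.
Cardio 60: starts Wed 09:00 before Cardio Circuit ends Wed 17:00, and ends Wed 17:00 after Cardio Circuit starts Wed 16:00 → overlap.
Cardio Circuit overlaps Cardio 60.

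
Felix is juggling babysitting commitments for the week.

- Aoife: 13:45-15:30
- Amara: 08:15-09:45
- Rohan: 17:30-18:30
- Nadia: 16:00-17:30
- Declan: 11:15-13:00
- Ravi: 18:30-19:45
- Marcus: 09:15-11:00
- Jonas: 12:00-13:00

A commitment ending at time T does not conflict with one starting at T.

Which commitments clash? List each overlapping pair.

Sorted by start: Amara, Marcus, Declan, Jonas, Aoife, Nadia, Rohan, Ravi.
Marcus starts before Amara ends → Amara and Marcus overlap.
Declan starts after Amara ends; Amara is clear from here.
Declan starts after Marcus ends; Marcus is clear from here.
Jonas starts before Declan ends → Declan and Jonas overlap.
Aoife starts after Declan ends; Declan is clear from here.
Aoife starts after Jonas ends; Jonas is clear from here.
Nadia starts after Aoife ends; Aoife is clear from here.
Rohan starts exactly when Nadia ends (back-to-back, no overlap); Nadia is clear from here.
Ravi starts exactly when Rohan ends (back-to-back, no overlap).

Amara & Marcus, Declan & Jonas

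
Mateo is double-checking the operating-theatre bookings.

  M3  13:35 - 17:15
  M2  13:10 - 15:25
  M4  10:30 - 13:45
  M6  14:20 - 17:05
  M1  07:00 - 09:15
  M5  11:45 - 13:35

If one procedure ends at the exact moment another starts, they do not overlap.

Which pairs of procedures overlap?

Sorted by start: M1, M4, M5, M2, M3, M6.
M4 starts after M1 ends — done with M1.
M5 starts before M4 ends → M4 and M5 overlap.
M2 starts before M4 ends → M4 and M2 overlap.
M3 starts before M4 ends → M4 and M3 overlap.
M6 starts after M4 ends.
M2 starts before M5 ends → M5 and M2 overlap.
M3 starts exactly when M5 ends (back-to-back, no overlap) — done with M5.
M3 starts before M2 ends → M2 and M3 overlap.
M6 starts before M2 ends → M2 and M6 overlap.
M6 starts before M3 ends → M3 and M6 overlap.

M2 & M3, M2 & M4, M2 & M5, M2 & M6, M3 & M4, M3 & M6, M4 & M5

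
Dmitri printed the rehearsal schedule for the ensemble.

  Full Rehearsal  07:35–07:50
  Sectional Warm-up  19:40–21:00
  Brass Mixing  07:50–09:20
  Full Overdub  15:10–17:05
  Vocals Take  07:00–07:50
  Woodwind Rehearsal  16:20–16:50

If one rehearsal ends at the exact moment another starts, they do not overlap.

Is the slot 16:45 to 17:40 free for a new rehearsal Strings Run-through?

No — it overlaps Full Overdub, Woodwind Rehearsal

Vocals Take: ends 07:50 at or before Strings Run-through starts 16:45 → clear.
Full Rehearsal: ends 07:50 at or before Strings Run-through starts 16:45 → clear.
Brass Mixing: ends 09:20 at or before Strings Run-through starts 16:45 → clear.
Full Overdub: starts 15:10 before Strings Run-through ends 17:40, and ends 17:05 after Strings Run-through starts 16:45 → overlap.
Woodwind Rehearsal: starts 16:20 before Strings Run-through ends 17:40, and ends 16:50 after Strings Run-through starts 16:45 → overlap.
Sectional Warm-up: starts 19:40 at or after Strings Run-through ends 17:40 → clear.
Strings Run-through overlaps Full Overdub, Woodwind Rehearsal.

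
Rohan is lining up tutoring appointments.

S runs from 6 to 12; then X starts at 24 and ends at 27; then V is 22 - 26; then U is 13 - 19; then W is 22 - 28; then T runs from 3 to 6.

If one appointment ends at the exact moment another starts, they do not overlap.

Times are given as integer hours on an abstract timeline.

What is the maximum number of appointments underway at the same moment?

3

Walk through starts and ends in time order (an end at T is processed before a start at T):
3 start T → 1
6 end T → 0
6 start S → 1
12 end S → 0
13 start U → 1
19 end U → 0
22 start V → 1
22 start W → 2
24 start X → 3
26 end V → 2
27 end X → 1
28 end W → 0
Peak is 3, at 24 (V, W, X).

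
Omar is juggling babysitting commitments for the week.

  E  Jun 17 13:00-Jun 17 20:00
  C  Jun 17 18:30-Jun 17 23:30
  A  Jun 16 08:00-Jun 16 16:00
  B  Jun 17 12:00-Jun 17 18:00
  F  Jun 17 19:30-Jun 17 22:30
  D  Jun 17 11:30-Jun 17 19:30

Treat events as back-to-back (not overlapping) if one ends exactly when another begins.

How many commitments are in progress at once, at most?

3

Walk through starts and ends in time order (an end at T is processed before a start at T):
Jun 16 08:00 start A → 1
Jun 16 16:00 end A → 0
Jun 17 11:30 start D → 1
Jun 17 12:00 start B → 2
Jun 17 13:00 start E → 3
Jun 17 18:00 end B → 2
Jun 17 18:30 start C → 3
Jun 17 19:30 end D → 2
Jun 17 19:30 start F → 3
Jun 17 20:00 end E → 2
Jun 17 22:30 end F → 1
Jun 17 23:30 end C → 0
Peak is 3, at Jun 17 13:00 (B, D, E).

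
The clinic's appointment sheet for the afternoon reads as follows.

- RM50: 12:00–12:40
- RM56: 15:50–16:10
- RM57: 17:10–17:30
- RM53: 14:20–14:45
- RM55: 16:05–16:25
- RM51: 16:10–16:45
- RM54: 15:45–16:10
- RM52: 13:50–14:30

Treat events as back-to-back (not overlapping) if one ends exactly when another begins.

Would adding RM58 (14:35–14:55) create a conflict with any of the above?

RM50: ends 12:40 at or before RM58 starts 14:35 → clear.
RM52: ends 14:30 at or before RM58 starts 14:35 → clear.
RM53: starts 14:20 before RM58 ends 14:55, and ends 14:45 after RM58 starts 14:35 → overlap.
RM54: starts 15:45 at or after RM58 ends 14:55 → clear.
RM56: starts 15:50 at or after RM58 ends 14:55 → clear.
RM55: starts 16:05 at or after RM58 ends 14:55 → clear.
RM51: starts 16:10 at or after RM58 ends 14:55 → clear.
RM57: starts 17:10 at or after RM58 ends 14:55 → clear.
RM58 overlaps RM53.

Yes — it overlaps RM53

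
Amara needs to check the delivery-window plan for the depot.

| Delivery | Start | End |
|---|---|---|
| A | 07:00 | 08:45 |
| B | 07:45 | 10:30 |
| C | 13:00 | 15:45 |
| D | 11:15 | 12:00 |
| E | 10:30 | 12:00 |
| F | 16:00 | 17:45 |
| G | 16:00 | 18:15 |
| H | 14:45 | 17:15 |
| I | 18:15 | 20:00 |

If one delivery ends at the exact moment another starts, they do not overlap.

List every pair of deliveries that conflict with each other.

Sorted by start: A, B, E, D, C, H, F, G, I.
B starts before A ends → A and B overlap.
E starts after A ends, so A has no further overlaps.
E starts exactly when B ends (back-to-back, no overlap), so B has no further overlaps.
D starts before E ends → E and D overlap.
C starts after E ends, so E has no further overlaps.
C starts after D ends, so D has no further overlaps.
H starts before C ends → C and H overlap.
F starts after C ends, so C has no further overlaps.
F starts before H ends → H and F overlap.
G starts before H ends → H and G overlap.
I starts after H ends.
G starts before F ends → F and G overlap.
I starts after F ends.
I starts exactly when G ends (back-to-back, no overlap).

A & B, C & H, D & E, F & G, F & H, G & H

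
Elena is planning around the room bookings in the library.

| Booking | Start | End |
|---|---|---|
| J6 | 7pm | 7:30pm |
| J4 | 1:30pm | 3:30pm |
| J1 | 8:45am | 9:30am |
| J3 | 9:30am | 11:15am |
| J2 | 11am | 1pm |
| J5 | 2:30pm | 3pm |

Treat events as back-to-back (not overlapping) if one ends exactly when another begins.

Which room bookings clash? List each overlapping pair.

J2 & J3, J4 & J5

Sorted by start: J1, J3, J2, J4, J5, J6.
J3 starts exactly when J1 ends (back-to-back, no overlap) — done with J1.
J2 starts before J3 ends → J3 and J2 overlap.
J4 starts after J3 ends — done with J3.
J4 starts after J2 ends — done with J2.
J5 starts before J4 ends → J4 and J5 overlap.
J6 starts after J4 ends.
J6 starts after J5 ends.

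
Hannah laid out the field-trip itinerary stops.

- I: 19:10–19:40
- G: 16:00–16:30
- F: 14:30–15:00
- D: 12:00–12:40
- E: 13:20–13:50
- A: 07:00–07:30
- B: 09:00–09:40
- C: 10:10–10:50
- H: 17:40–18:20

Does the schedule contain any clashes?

No

Check each pair: they overlap iff neither finishes before the other starts.
Sorted by start: A, B, C, D, E, F, G, H, I.
B starts after A ends, so A has no further overlaps.
C starts after B ends, so B has no further overlaps.
D starts after C ends, so C has no further overlaps.
E starts after D ends, so D has no further overlaps.
F starts after E ends, so E has no further overlaps.
G starts after F ends, so F has no further overlaps.
H starts after G ends, so G has no further overlaps.
I starts after H ends.
Every pair is clear; the schedule has no overlaps.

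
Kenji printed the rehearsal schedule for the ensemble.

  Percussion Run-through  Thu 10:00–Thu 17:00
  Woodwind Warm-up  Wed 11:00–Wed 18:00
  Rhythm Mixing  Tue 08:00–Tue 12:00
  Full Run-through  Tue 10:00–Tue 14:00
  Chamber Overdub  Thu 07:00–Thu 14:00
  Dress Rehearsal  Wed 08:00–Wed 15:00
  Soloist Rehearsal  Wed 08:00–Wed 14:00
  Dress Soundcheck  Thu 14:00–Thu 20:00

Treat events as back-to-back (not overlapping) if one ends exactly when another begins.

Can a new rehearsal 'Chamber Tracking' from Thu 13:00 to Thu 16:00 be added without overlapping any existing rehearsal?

Rhythm Mixing: ends Tue 12:00 at or before Chamber Tracking starts Thu 13:00 → clear.
Full Run-through: ends Tue 14:00 at or before Chamber Tracking starts Thu 13:00 → clear.
Dress Rehearsal: ends Wed 15:00 at or before Chamber Tracking starts Thu 13:00 → clear.
Soloist Rehearsal: ends Wed 14:00 at or before Chamber Tracking starts Thu 13:00 → clear.
Woodwind Warm-up: ends Wed 18:00 at or before Chamber Tracking starts Thu 13:00 → clear.
Chamber Overdub: starts Thu 07:00 before Chamber Tracking ends Thu 16:00, and ends Thu 14:00 after Chamber Tracking starts Thu 13:00 → overlap.
Percussion Run-through: starts Thu 10:00 before Chamber Tracking ends Thu 16:00, and ends Thu 17:00 after Chamber Tracking starts Thu 13:00 → overlap.
Dress Soundcheck: starts Thu 14:00 before Chamber Tracking ends Thu 16:00, and ends Thu 20:00 after Chamber Tracking starts Thu 13:00 → overlap.
Chamber Tracking overlaps Chamber Overdub, Percussion Run-through, Dress Soundcheck.

No — it overlaps Chamber Overdub, Dress Soundcheck, Percussion Run-through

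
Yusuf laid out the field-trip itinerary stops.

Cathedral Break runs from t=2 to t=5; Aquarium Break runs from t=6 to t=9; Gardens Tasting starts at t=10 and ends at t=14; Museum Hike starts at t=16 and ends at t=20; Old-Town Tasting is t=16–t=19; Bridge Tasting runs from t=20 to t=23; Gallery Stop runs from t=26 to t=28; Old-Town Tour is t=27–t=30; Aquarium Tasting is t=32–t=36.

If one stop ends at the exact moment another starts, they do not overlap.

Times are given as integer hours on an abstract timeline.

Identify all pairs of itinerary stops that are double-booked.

Gallery Stop & Old-Town Tour, Museum Hike & Old-Town Tasting

Sorted by start: Cathedral Break, Aquarium Break, Gardens Tasting, Museum Hike, Old-Town Tasting, Bridge Tasting, Gallery Stop, Old-Town Tour, Aquarium Tasting.
Aquarium Break starts after Cathedral Break ends — done with Cathedral Break.
Gardens Tasting starts after Aquarium Break ends — done with Aquarium Break.
Museum Hike starts after Gardens Tasting ends — done with Gardens Tasting.
Old-Town Tasting starts before Museum Hike ends → Museum Hike and Old-Town Tasting overlap.
Bridge Tasting starts exactly when Museum Hike ends (back-to-back, no overlap) — done with Museum Hike.
Bridge Tasting starts after Old-Town Tasting ends — done with Old-Town Tasting.
Gallery Stop starts after Bridge Tasting ends — done with Bridge Tasting.
Old-Town Tour starts before Gallery Stop ends → Gallery Stop and Old-Town Tour overlap.
Aquarium Tasting starts after Gallery Stop ends.
Aquarium Tasting starts after Old-Town Tour ends.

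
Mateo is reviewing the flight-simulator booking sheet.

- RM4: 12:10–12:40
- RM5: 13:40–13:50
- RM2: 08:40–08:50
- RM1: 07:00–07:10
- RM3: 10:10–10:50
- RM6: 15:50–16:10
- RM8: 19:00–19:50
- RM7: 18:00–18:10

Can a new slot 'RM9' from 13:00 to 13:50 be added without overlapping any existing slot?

No — it overlaps RM5

RM1: ends 07:10 at or before RM9 starts 13:00 → clear.
RM2: ends 08:50 at or before RM9 starts 13:00 → clear.
RM3: ends 10:50 at or before RM9 starts 13:00 → clear.
RM4: ends 12:40 at or before RM9 starts 13:00 → clear.
RM5: starts 13:40 before RM9 ends 13:50, and ends 13:50 after RM9 starts 13:00 → overlap.
RM6: starts 15:50 at or after RM9 ends 13:50 → clear.
RM7: starts 18:00 at or after RM9 ends 13:50 → clear.
RM8: starts 19:00 at or after RM9 ends 13:50 → clear.
RM9 overlaps RM5.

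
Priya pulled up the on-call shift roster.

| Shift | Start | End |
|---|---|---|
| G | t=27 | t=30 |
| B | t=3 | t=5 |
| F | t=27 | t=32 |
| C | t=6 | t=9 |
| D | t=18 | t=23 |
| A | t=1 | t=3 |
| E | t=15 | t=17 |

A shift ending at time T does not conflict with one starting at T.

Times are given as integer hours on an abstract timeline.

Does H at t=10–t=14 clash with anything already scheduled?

A: ends t=3 at or before H starts t=10 → clear.
B: ends t=5 at or before H starts t=10 → clear.
C: ends t=9 at or before H starts t=10 → clear.
E: starts t=15 at or after H ends t=14 → clear.
D: starts t=18 at or after H ends t=14 → clear.
F: starts t=27 at or after H ends t=14 → clear.
G: starts t=27 at or after H ends t=14 → clear.

No — it doesn't clash with anything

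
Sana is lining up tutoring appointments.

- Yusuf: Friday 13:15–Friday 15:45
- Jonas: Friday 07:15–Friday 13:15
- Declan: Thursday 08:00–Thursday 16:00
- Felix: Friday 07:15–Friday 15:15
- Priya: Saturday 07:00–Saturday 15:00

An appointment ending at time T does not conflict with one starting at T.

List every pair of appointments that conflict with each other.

Felix & Jonas, Felix & Yusuf

Sorted by start: Declan, Jonas, Felix, Yusuf, Priya.
Jonas starts after Declan ends — done with Declan.
Felix starts before Jonas ends → Jonas and Felix overlap.
Yusuf starts exactly when Jonas ends (back-to-back, no overlap) — done with Jonas.
Yusuf starts before Felix ends → Felix and Yusuf overlap.
Priya starts after Felix ends.
Priya starts after Yusuf ends.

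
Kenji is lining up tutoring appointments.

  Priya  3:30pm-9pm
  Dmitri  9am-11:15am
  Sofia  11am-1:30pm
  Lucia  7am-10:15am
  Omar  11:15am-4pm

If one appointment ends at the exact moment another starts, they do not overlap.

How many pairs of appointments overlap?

Sorted by start: Lucia, Dmitri, Sofia, Omar, Priya.
Dmitri starts before Lucia ends → Lucia and Dmitri overlap.
Sofia starts after Lucia ends, so Lucia has no further overlaps.
Sofia starts before Dmitri ends → Dmitri and Sofia overlap.
Omar starts exactly when Dmitri ends (back-to-back, no overlap), so Dmitri has no further overlaps.
Omar starts before Sofia ends → Sofia and Omar overlap.
Priya starts after Sofia ends.
Priya starts before Omar ends → Omar and Priya overlap.
Overlapping pairs: Dmitri & Lucia, Dmitri & Sofia, Omar & Priya, Omar & Sofia — 4 in total.

4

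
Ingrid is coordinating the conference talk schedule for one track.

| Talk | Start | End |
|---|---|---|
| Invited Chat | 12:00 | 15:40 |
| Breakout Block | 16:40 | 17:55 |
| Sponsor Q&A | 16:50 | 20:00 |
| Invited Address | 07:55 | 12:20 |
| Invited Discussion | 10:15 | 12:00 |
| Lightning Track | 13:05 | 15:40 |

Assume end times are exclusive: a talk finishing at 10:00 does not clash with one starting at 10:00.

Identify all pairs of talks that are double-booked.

Breakout Block & Sponsor Q&A, Invited Address & Invited Chat, Invited Address & Invited Discussion, Invited Chat & Lightning Track

Sorted by start: Invited Address, Invited Discussion, Invited Chat, Lightning Track, Breakout Block, Sponsor Q&A.
Invited Discussion starts before Invited Address ends → Invited Address and Invited Discussion overlap.
Invited Chat starts before Invited Address ends → Invited Address and Invited Chat overlap.
Lightning Track starts after Invited Address ends; Invited Address is clear from here.
Invited Chat starts exactly when Invited Discussion ends (back-to-back, no overlap); Invited Discussion is clear from here.
Lightning Track starts before Invited Chat ends → Invited Chat and Lightning Track overlap.
Breakout Block starts after Invited Chat ends; Invited Chat is clear from here.
Breakout Block starts after Lightning Track ends; Lightning Track is clear from here.
Sponsor Q&A starts before Breakout Block ends → Breakout Block and Sponsor Q&A overlap.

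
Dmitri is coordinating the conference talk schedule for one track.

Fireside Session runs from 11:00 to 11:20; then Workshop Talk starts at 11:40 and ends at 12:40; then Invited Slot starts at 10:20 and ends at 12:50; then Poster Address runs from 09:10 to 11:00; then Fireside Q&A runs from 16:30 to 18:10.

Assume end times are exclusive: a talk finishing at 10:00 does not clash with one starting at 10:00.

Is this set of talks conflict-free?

No

Sorted by start: Poster Address, Invited Slot, Fireside Session, Workshop Talk, Fireside Q&A.
Invited Slot starts before Poster Address ends → Poster Address and Invited Slot overlap.
That's a conflict, so the schedule is not conflict-free.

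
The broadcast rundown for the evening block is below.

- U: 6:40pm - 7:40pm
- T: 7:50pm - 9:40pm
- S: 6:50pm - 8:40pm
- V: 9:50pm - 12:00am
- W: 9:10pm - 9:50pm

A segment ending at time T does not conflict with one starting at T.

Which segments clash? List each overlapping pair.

Sorted by start: U, S, T, W, V.
S starts before U ends → U and S overlap.
T starts after U ends, so nothing later overlaps U either.
T starts before S ends → S and T overlap.
W starts after S ends, so nothing later overlaps S either.
W starts before T ends → T and W overlap.
V starts after T ends.
V starts exactly when W ends (back-to-back, no overlap).

S & T, S & U, T & W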